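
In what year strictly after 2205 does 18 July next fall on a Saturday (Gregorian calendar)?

2207

From one year to the next, a fixed date's weekday advances by 1, or by 2 when a Feb 29 lies between the two dates.
2205: July 18 is Thursday.
2206: Friday (+1)
2207: Saturday (+1)
18 July falls on a Saturday in 2207.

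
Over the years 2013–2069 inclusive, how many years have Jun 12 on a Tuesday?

8

Track Jun 12's weekday year by year (advancing +1, or +2 across a Feb 29):
  2013: Wed  2014: Thu (+1)  2015: Fri (+1)  2016: Sun (+2)  2017: Mon (+1)
  2018: Tue (+1) ✓  2019: Wed (+1)  2020: Fri (+2)  2021: Sat (+1)  2022: Sun (+1)
  2023: Mon (+1)  2024: Wed (+2)  2025: Thu (+1)  2026: Fri (+1)  … (29 more years) …
  2056: Mon (+2)  2057: Tue (+1) ✓  2058: Wed (+1)  2059: Thu (+1)  2060: Sat (+2)
  2061: Sun (+1)  2062: Mon (+1)  2063: Tue (+1) ✓  2064: Thu (+2)  2065: Fri (+1)
  2066: Sat (+1)  2067: Sun (+1)  2068: Tue (+2) ✓  2069: Wed (+1)
Tuesday years: 2018, 2029, 2035, 2040, 2046, 2057, 2063, 2068 — 8 in total.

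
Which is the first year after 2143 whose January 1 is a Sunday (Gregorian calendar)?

Jan 1 advances by 2 weekdays after a leap year and by 1 after a common year.
2143: Jan 1 is Tuesday.
2144: Wednesday (leap)
2145: Friday
2146: Saturday
2147: Sunday
2147 begins on a Sunday

2147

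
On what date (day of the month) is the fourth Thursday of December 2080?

26

December 1, 2080 is a Sunday, so the first Thursday is the 5th.
The fourth Thursday is 5 + 21 = 26.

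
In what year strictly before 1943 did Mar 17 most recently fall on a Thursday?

From one year to the next, a fixed date's weekday advances by 1, or by 2 when a Feb 29 lies between the two dates.
1943: March 17 is Wednesday.
1942: Tuesday (−1)
1941: Monday (−1)
1940: Sunday (−1)
1939: Friday (−2)
1938: Thursday (−1)
Mar 17 falls on a Thursday in 1938.

1938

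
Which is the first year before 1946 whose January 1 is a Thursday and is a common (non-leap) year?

Jan 1 advances by 2 weekdays after a leap year and by 1 after a common year.
1946: Jan 1 is Tuesday.
1945: Monday
1944: Saturday (leap)
1943: Friday
1942: Thursday
1942 begins on a Thursday and is a common year.

1942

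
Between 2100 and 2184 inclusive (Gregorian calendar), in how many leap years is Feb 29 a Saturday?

3

Leap years in 2100–2184: 21 of them.
Feb 29 weekday advances by 5 (mod 7) from one leap year to the next four years later (or differs when a century non-leap intervenes).
Leap-day weekdays: 2104:Fri 2108:Wed 2112:Mon 2116:Sat✓ 2120:Thu 2124:Tue 2128:Sun 2132:Fri 2136:Wed 2140:Mon 2144:Sat✓ 2148:Thu 2152:Tue 2156:Sun 2160:Fri 2164:Wed 2168:Mon 2172:Sat✓ 2176:Thu 2180:Tue 2184:Sun
Saturday: 2116, 2144, 2172 → 3.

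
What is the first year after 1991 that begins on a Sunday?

Jan 1 advances by 2 weekdays after a leap year and by 1 after a common year.
1991: Jan 1 is Tuesday.
1992: Wednesday (leap)
1993: Friday
1994: Saturday
1995: Sunday
1995 begins on a Sunday

1995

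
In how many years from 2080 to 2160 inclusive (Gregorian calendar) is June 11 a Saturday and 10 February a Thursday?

Check each year's weekday for June 11 and 10 February:
  2080: Tue/Sat  2081: Wed/Mon  2082: Thu/Tue  2083: Fri/Wed  2084: Sun/Thu  2085: Mon/Sat  2086: Tue/Sun  2087: Wed/Mon  2088: Fri/Tue  2089: Sat/Thu ✓  2090: Sun/Fri  2091: Mon/Sat  2092: Wed/Sun  2093: Thu/Tue  …(53 more)…  2147: Sun/Fri  2148: Tue/Sat  2149: Wed/Mon  2150: Thu/Tue  2151: Fri/Wed  2152: Sun/Thu  2153: Mon/Sat  2154: Tue/Sun  2155: Wed/Mon  2156: Fri/Tue  2157: Sat/Thu ✓  2158: Sun/Fri  2159: Mon/Sat  2160: Wed/Sun
Both conditions hold in: 2089, 2095, 2101, 2107, 2118, 2129, 2135, 2146, 2157 — 9.

9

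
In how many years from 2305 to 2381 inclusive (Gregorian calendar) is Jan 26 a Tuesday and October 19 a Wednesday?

2

Check each year's weekday for Jan 26 and October 19:
  2305: Thu/Thu  2306: Fri/Fri  2307: Sat/Sat  2308: Sun/Mon  2309: Tue/Tue  2310: Wed/Wed  2311: Thu/Thu  2312: Fri/Sat  2313: Sun/Sun  2314: Mon/Mon  2315: Tue/Tue  2316: Wed/Thu  2317: Fri/Fri  2318: Sat/Sat  …(49 more)…  2368: Fri/Sat  2369: Sun/Sun  2370: Mon/Mon  2371: Tue/Tue  2372: Wed/Thu  2373: Fri/Fri  2374: Sat/Sat  2375: Sun/Sun  2376: Mon/Tue  2377: Wed/Wed  2378: Thu/Thu  2379: Fri/Fri  2380: Sat/Sun  2381: Mon/Mon
Both conditions hold in: 2332, 2360 — 2.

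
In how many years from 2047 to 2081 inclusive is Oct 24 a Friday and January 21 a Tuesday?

4

Check each year's weekday for Oct 24 and January 21:
  2047: Thu/Mon  2048: Sat/Tue  2049: Sun/Thu  2050: Mon/Fri  2051: Tue/Sat  2052: Thu/Sun  2053: Fri/Tue ✓  2054: Sat/Wed  2055: Sun/Thu  2056: Tue/Fri  2057: Wed/Sun  2058: Thu/Mon  2059: Fri/Tue ✓  2060: Sun/Wed  …(7 more)…  2068: Wed/Sat  2069: Thu/Mon  2070: Fri/Tue ✓  2071: Sat/Wed  2072: Mon/Thu  2073: Tue/Sat  2074: Wed/Sun  2075: Thu/Mon  2076: Sat/Tue  2077: Sun/Thu  2078: Mon/Fri  2079: Tue/Sat  2080: Thu/Sun  2081: Fri/Tue ✓
Both conditions hold in: 2053, 2059, 2070, 2081 — 4.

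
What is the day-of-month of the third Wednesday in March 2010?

17

March 1, 2010 is a Monday, so the first Wednesday is the 3rd.
The third Wednesday is 3 + 14 = 17.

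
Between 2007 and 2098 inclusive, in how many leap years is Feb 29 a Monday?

Leap years in 2007–2098: 23 of them.
Feb 29 weekday advances by 5 (mod 7) from one leap year to the next four years later (or differs when a century non-leap intervenes).
Leap-day weekdays: 2008:Fri 2012:Wed 2016:Mon✓ 2020:Sat 2024:Thu 2028:Tue 2032:Sun 2036:Fri 2040:Wed 2044:Mon✓ 2048:Sat 2052:Thu 2056:Tue 2060:Sun 2064:Fri 2068:Wed 2072:Mon✓ 2076:Sat 2080:Thu 2084:Tue 2088:Sun 2092:Fri 2096:Wed
Monday: 2016, 2044, 2072 → 3.

3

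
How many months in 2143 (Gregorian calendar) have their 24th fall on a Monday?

1

Check the 24th of each month of 2143: Jan 24: Thu, Feb 24: Sun, Mar 24: Sun, Apr 24: Wed, May 24: Fri, Jun 24: Mon, Jul 24: Wed, Aug 24: Sat, Sep 24: Tue, Oct 24: Thu, Nov 24: Sun, Dec 24: Tue.
Monday occurs in June — 1 month.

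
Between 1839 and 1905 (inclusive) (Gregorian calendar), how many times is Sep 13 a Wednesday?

10

Track Sep 13's weekday year by year (advancing +1, or +2 across a Feb 29):
  1839: Fri  1840: Sun (+2)  1841: Mon (+1)  1842: Tue (+1)  1843: Wed (+1) ✓
  1844: Fri (+2)  1845: Sat (+1)  1846: Sun (+1)  1847: Mon (+1)  1848: Wed (+2) ✓
  1849: Thu (+1)  1850: Fri (+1)  1851: Sat (+1)  1852: Mon (+2)  … (39 more years) …
  1892: Tue (+2)  1893: Wed (+1) ✓  1894: Thu (+1)  1895: Fri (+1)  1896: Sun (+2)
  1897: Mon (+1)  1898: Tue (+1)  1899: Wed (+1) ✓  1900: Thu (+1)  1901: Fri (+1)
  1902: Sat (+1)  1903: Sun (+1)  1904: Tue (+2)  1905: Wed (+1) ✓
Wednesday years: 1843, 1848, 1854, 1865, 1871, 1876, 1882, 1893, 1899, 1905 — 10 in total.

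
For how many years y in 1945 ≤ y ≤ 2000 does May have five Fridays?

24

May has 31 days; it has five Fridays when Friday falls among the first (month-length − 28) days — i.e. when May 1 is one of Friday/Thursday/Wednesday.
May 1 by year: 1945:Tue 1946:Wed✓ 1947:Thu✓ 1948:Sat 1949:Sun 1950:Mon 1951:Tue 1952:Thu✓ 1953:Fri✓ 1954:Sat 1955:Sun 1956:Tue 1957:Wed✓ 1958:Thu✓ 1959:Fri✓ …(26 more)… 1986:Thu✓ 1987:Fri✓ 1988:Sun 1989:Mon 1990:Tue 1991:Wed✓ 1992:Fri✓ 1993:Sat 1994:Sun 1995:Mon 1996:Wed✓ 1997:Thu✓ 1998:Fri✓ 1999:Sat 2000:Mon
Years with five Fridays: 1946, 1947, 1952, 1953, 1957, 1958, 1959, 1963, 1964, 1968, 1969, 1970, 1974, 1975, 1980, 1981, 1985, 1986, 1987, 1991, 1992, 1996, 1997, 1998 → 24.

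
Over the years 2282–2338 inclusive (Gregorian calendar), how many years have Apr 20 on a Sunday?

7

Track Apr 20's weekday year by year (advancing +1, or +2 across a Feb 29):
  2282: Thu  2283: Fri (+1)  2284: Sun (+2) ✓  2285: Mon (+1)  2286: Tue (+1)
  2287: Wed (+1)  2288: Fri (+2)  2289: Sat (+1)  2290: Sun (+1) ✓  2291: Mon (+1)
  2292: Wed (+2)  2293: Thu (+1)  2294: Fri (+1)  2295: Sat (+1)  … (29 more years) …
  2325: Mon (+1)  2326: Tue (+1)  2327: Wed (+1)  2328: Fri (+2)  2329: Sat (+1)
  2330: Sun (+1) ✓  2331: Mon (+1)  2332: Wed (+2)  2333: Thu (+1)  2334: Fri (+1)
  2335: Sat (+1)  2336: Mon (+2)  2337: Tue (+1)  2338: Wed (+1)
Sunday years: 2284, 2290, 2302, 2313, 2319, 2324, 2330 — 7 in total.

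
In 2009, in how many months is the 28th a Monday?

Check the 28th of each month of 2009: Jan 28: Wed, Feb 28: Sat, Mar 28: Sat, Apr 28: Tue, May 28: Thu, Jun 28: Sun, Jul 28: Tue, Aug 28: Fri, Sep 28: Mon, Oct 28: Wed, Nov 28: Sat, Dec 28: Mon.
Monday occurs in September, December — 2 months.

2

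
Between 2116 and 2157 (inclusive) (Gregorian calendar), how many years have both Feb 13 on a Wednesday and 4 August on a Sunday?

Check each year's weekday for Feb 13 and 4 August:
  2116: Thu/Tue  2117: Sat/Wed  2118: Sun/Thu  2119: Mon/Fri  2120: Tue/Sun  2121: Thu/Mon  2122: Fri/Tue  2123: Sat/Wed  2124: Sun/Fri  2125: Tue/Sat  2126: Wed/Sun ✓  2127: Thu/Mon  2128: Fri/Wed  2129: Sun/Thu  …(14 more)…  2144: Thu/Tue  2145: Sat/Wed  2146: Sun/Thu  2147: Mon/Fri  2148: Tue/Sun  2149: Thu/Mon  2150: Fri/Tue  2151: Sat/Wed  2152: Sun/Fri  2153: Tue/Sat  2154: Wed/Sun ✓  2155: Thu/Mon  2156: Fri/Wed  2157: Sun/Thu
Both conditions hold in: 2126, 2137, 2143, 2154 — 4.

4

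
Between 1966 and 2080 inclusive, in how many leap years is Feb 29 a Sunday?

Leap years in 1966–2080: 29 of them.
Feb 29 weekday advances by 5 (mod 7) from one leap year to the next four years later (or differs when a century non-leap intervenes).
Leap-day weekdays: 1968:Thu 1972:Tue 1976:Sun✓ 1980:Fri 1984:Wed 1988:Mon 1992:Sat 1996:Thu 2000:Tue 2004:Sun✓ 2008:Fri 2012:Wed 2016:Mon …(3 more)… 2032:Sun✓ 2036:Fri 2040:Wed 2044:Mon 2048:Sat 2052:Thu 2056:Tue 2060:Sun✓ 2064:Fri 2068:Wed 2072:Mon 2076:Sat 2080:Thu
Sunday: 1976, 2004, 2032, 2060 → 4.

4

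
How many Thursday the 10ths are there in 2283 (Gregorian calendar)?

Check the 10th of each month of 2283: Jan 10: Wed, Feb 10: Sat, Mar 10: Sat, Apr 10: Tue, May 10: Thu, Jun 10: Sun, Jul 10: Tue, Aug 10: Fri, Sep 10: Mon, Oct 10: Wed, Nov 10: Sat, Dec 10: Mon.
Thursday occurs in May — 1 month.

1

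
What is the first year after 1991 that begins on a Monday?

1996

Jan 1 advances by 2 weekdays after a leap year and by 1 after a common year.
1991: Jan 1 is Tuesday.
1992: Wednesday (leap)
1993: Friday
1994: Saturday
1995: Sunday
1996: Monday (leap)
1996 begins on a Monday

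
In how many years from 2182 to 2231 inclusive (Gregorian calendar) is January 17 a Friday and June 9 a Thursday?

0

Check each year's weekday for January 17 and June 9:
  2182: Thu/Sun  2183: Fri/Mon  2184: Sat/Wed  2185: Mon/Thu  2186: Tue/Fri  2187: Wed/Sat  2188: Thu/Mon  2189: Sat/Tue  2190: Sun/Wed  2191: Mon/Thu  2192: Tue/Sat  2193: Thu/Sun  2194: Fri/Mon  2195: Sat/Tue  …(22 more)…  2218: Sat/Tue  2219: Sun/Wed  2220: Mon/Fri  2221: Wed/Sat  2222: Thu/Sun  2223: Fri/Mon  2224: Sat/Wed  2225: Mon/Thu  2226: Tue/Fri  2227: Wed/Sat  2228: Thu/Mon  2229: Sat/Tue  2230: Sun/Wed  2231: Mon/Thu
Both conditions hold in: no year — 0.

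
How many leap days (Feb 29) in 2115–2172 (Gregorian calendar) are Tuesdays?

Leap years in 2115–2172: 15 of them.
Feb 29 weekday advances by 5 (mod 7) from one leap year to the next four years later (or differs when a century non-leap intervenes).
Leap-day weekdays: 2116:Sat 2120:Thu 2124:Tue✓ 2128:Sun 2132:Fri 2136:Wed 2140:Mon 2144:Sat 2148:Thu 2152:Tue✓ 2156:Sun 2160:Fri 2164:Wed 2168:Mon 2172:Sat
Tuesday: 2124, 2152 → 2.

2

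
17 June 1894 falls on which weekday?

Sunday

January 1, 1894 is a Monday.
June 17 is day 168 of the year, i.e. 167 days after Jan 1.
167 mod 7 = 6, so advance 6 weekdays from Monday: Sunday.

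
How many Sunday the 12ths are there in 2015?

2

Check the 12th of each month of 2015: Jan 12: Mon, Feb 12: Thu, Mar 12: Thu, Apr 12: Sun, May 12: Tue, Jun 12: Fri, Jul 12: Sun, Aug 12: Wed, Sep 12: Sat, Oct 12: Mon, Nov 12: Thu, Dec 12: Sat.
Sunday occurs in April, July — 2 months.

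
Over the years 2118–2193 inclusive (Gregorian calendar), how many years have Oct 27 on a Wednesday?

11

Track Oct 27's weekday year by year (advancing +1, or +2 across a Feb 29):
  2118: Thu  2119: Fri (+1)  2120: Sun (+2)  2121: Mon (+1)  2122: Tue (+1)
  2123: Wed (+1) ✓  2124: Fri (+2)  2125: Sat (+1)  2126: Sun (+1)  2127: Mon (+1)
  2128: Wed (+2) ✓  2129: Thu (+1)  2130: Fri (+1)  2131: Sat (+1)  … (48 more years) …
  2180: Fri (+2)  2181: Sat (+1)  2182: Sun (+1)  2183: Mon (+1)  2184: Wed (+2) ✓
  2185: Thu (+1)  2186: Fri (+1)  2187: Sat (+1)  2188: Mon (+2)  2189: Tue (+1)
  2190: Wed (+1) ✓  2191: Thu (+1)  2192: Sat (+2)  2193: Sun (+1)
Wednesday years: 2123, 2128, 2134, 2145, 2151, 2156, 2162, 2173, 2179, 2184, 2190 — 11 in total.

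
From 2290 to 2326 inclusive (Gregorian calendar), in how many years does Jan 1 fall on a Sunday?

5

Track Jan 1's weekday year by year (advancing +1, or +2 across a Feb 29):
  2290: Wed  2291: Thu (+1)  2292: Fri (+1)  2293: Sun (+2) ✓  2294: Mon (+1)
  2295: Tue (+1)  2296: Wed (+1)  2297: Fri (+2)  2298: Sat (+1)  2299: Sun (+1) ✓
  2300: Mon (+1)  2301: Tue (+1)  2302: Wed (+1)  2303: Thu (+1)  … (9 more years) …
  2313: Wed (+2)  2314: Thu (+1)  2315: Fri (+1)  2316: Sat (+1)  2317: Mon (+2)
  2318: Tue (+1)  2319: Wed (+1)  2320: Thu (+1)  2321: Sat (+2)  2322: Sun (+1) ✓
  2323: Mon (+1)  2324: Tue (+1)  2325: Thu (+2)  2326: Fri (+1)
Sunday years: 2293, 2299, 2305, 2311, 2322 — 5 in total.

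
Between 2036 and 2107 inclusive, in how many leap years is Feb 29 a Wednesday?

Leap years in 2036–2107: 17 of them.
Feb 29 weekday advances by 5 (mod 7) from one leap year to the next four years later (or differs when a century non-leap intervenes).
Leap-day weekdays: 2036:Fri 2040:Wed✓ 2044:Mon 2048:Sat 2052:Thu 2056:Tue 2060:Sun 2064:Fri 2068:Wed✓ 2072:Mon 2076:Sat 2080:Thu 2084:Tue 2088:Sun 2092:Fri 2096:Wed✓ 2104:Fri
Wednesday: 2040, 2068, 2096 → 3.

3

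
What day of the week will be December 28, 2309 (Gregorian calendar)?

Tuesday

January 1, 2309 is a Friday.
December 28 is day 362 of the year, i.e. 361 days after Jan 1.
361 mod 7 = 4, so advance 4 weekdays from Friday: Tuesday.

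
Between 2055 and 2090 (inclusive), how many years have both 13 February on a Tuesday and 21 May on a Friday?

Check each year's weekday for 13 February and 21 May:
  2055: Sat/Fri  2056: Sun/Sun  2057: Tue/Mon  2058: Wed/Tue  2059: Thu/Wed  2060: Fri/Fri  2061: Sun/Sat  2062: Mon/Sun  2063: Tue/Mon  2064: Wed/Wed  2065: Fri/Thu  2066: Sat/Fri  2067: Sun/Sat  2068: Mon/Mon  …(8 more)…  2077: Sat/Fri  2078: Sun/Sat  2079: Mon/Sun  2080: Tue/Tue  2081: Thu/Wed  2082: Fri/Thu  2083: Sat/Fri  2084: Sun/Sun  2085: Tue/Mon  2086: Wed/Tue  2087: Thu/Wed  2088: Fri/Fri  2089: Sun/Sat  2090: Mon/Sun
Both conditions hold in: no year — 0.

0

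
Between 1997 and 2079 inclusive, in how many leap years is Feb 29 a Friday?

Leap years in 1997–2079: 20 of them.
Feb 29 weekday advances by 5 (mod 7) from one leap year to the next four years later (or differs when a century non-leap intervenes).
Leap-day weekdays: 2000:Tue 2004:Sun 2008:Fri✓ 2012:Wed 2016:Mon 2020:Sat 2024:Thu 2028:Tue 2032:Sun 2036:Fri✓ 2040:Wed 2044:Mon 2048:Sat 2052:Thu 2056:Tue 2060:Sun 2064:Fri✓ 2068:Wed 2072:Mon 2076:Sat
Friday: 2008, 2036, 2064 → 3.

3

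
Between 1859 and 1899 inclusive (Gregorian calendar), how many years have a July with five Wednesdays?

17

July has 31 days; it has five Wednesdays when Wednesday falls among the first (month-length − 28) days — i.e. when July 1 is one of Wednesday/Tuesday/Monday.
July 1 by year: 1859:Fri 1860:Sun 1861:Mon✓ 1862:Tue✓ 1863:Wed✓ 1864:Fri 1865:Sat 1866:Sun 1867:Mon✓ 1868:Wed✓ 1869:Thu 1870:Fri 1871:Sat 1872:Mon✓ 1873:Tue✓ …(11 more)… 1885:Wed✓ 1886:Thu 1887:Fri 1888:Sun 1889:Mon✓ 1890:Tue✓ 1891:Wed✓ 1892:Fri 1893:Sat 1894:Sun 1895:Mon✓ 1896:Wed✓ 1897:Thu 1898:Fri 1899:Sat
Years with five Wednesdays: 1861, 1862, 1863, 1867, 1868, 1872, 1873, 1874, 1878, 1879, 1884, 1885, 1889, 1890, 1891, 1895, 1896 → 17.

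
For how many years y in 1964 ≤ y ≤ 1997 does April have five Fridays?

April has 30 days; it has five Fridays when Friday falls among the first (month-length − 28) days — i.e. when April 1 is one of Friday/Thursday.
April 1 by year: 1964:Wed 1965:Thu✓ 1966:Fri✓ 1967:Sat 1968:Mon 1969:Tue 1970:Wed 1971:Thu✓ 1972:Sat 1973:Sun 1974:Mon 1975:Tue 1976:Thu✓ 1977:Fri✓ 1978:Sat …(4 more)… 1983:Fri✓ 1984:Sun 1985:Mon 1986:Tue 1987:Wed 1988:Fri✓ 1989:Sat 1990:Sun 1991:Mon 1992:Wed 1993:Thu✓ 1994:Fri✓ 1995:Sat 1996:Mon 1997:Tue
Years with five Fridays: 1965, 1966, 1971, 1976, 1977, 1982, 1983, 1988, 1993, 1994 → 10.

10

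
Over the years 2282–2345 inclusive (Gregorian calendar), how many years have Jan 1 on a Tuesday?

9

Track Jan 1's weekday year by year (advancing +1, or +2 across a Feb 29):
  2282: Sun  2283: Mon (+1)  2284: Tue (+1) ✓  2285: Thu (+2)  2286: Fri (+1)
  2287: Sat (+1)  2288: Sun (+1)  2289: Tue (+2) ✓  2290: Wed (+1)  2291: Thu (+1)
  2292: Fri (+1)  2293: Sun (+2)  2294: Mon (+1)  2295: Tue (+1) ✓  … (36 more years) …
  2332: Fri (+1)  2333: Sun (+2)  2334: Mon (+1)  2335: Tue (+1) ✓  2336: Wed (+1)
  2337: Fri (+2)  2338: Sat (+1)  2339: Sun (+1)  2340: Mon (+1)  2341: Wed (+2)
  2342: Thu (+1)  2343: Fri (+1)  2344: Sat (+1)  2345: Mon (+2)
Tuesday years: 2284, 2289, 2295, 2301, 2307, 2318, 2324, 2329, 2335 — 9 in total.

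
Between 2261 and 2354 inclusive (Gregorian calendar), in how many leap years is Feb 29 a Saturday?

Leap years in 2261–2354: 22 of them.
Feb 29 weekday advances by 5 (mod 7) from one leap year to the next four years later (or differs when a century non-leap intervenes).
Leap-day weekdays: 2264:Mon 2268:Sat✓ 2272:Thu 2276:Tue 2280:Sun 2284:Fri 2288:Wed 2292:Mon 2296:Sat✓ 2304:Mon 2308:Sat✓ 2312:Thu 2316:Tue 2320:Sun 2324:Fri 2328:Wed 2332:Mon 2336:Sat✓ 2340:Thu 2344:Tue 2348:Sun 2352:Fri
Saturday: 2268, 2296, 2308, 2336 → 4.

4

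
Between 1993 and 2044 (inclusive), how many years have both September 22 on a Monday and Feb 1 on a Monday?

Check each year's weekday for September 22 and Feb 1:
  1993: Wed/Mon  1994: Thu/Tue  1995: Fri/Wed  1996: Sun/Thu  1997: Mon/Sat  1998: Tue/Sun  1999: Wed/Mon  2000: Fri/Tue  2001: Sat/Thu  2002: Sun/Fri  2003: Mon/Sat  2004: Wed/Sun  2005: Thu/Tue  2006: Fri/Wed  …(24 more)…  2031: Mon/Sat  2032: Wed/Sun  2033: Thu/Tue  2034: Fri/Wed  2035: Sat/Thu  2036: Mon/Fri  2037: Tue/Sun  2038: Wed/Mon  2039: Thu/Tue  2040: Sat/Wed  2041: Sun/Fri  2042: Mon/Sat  2043: Tue/Sun  2044: Thu/Mon
Both conditions hold in: no year — 0.

0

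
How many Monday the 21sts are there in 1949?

Check the 21st of each month of 1949: Jan 21: Fri, Feb 21: Mon, Mar 21: Mon, Apr 21: Thu, May 21: Sat, Jun 21: Tue, Jul 21: Thu, Aug 21: Sun, Sep 21: Wed, Oct 21: Fri, Nov 21: Mon, Dec 21: Wed.
Monday occurs in February, March, November — 3 months.

3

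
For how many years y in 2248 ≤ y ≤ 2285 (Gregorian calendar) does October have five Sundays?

October has 31 days; it has five Sundays when Sunday falls among the first (month-length − 28) days — i.e. when October 1 is one of Sunday/Saturday/Friday.
October 1 by year: 2248:Sun✓ 2249:Mon 2250:Tue 2251:Wed 2252:Fri✓ 2253:Sat✓ 2254:Sun✓ 2255:Mon 2256:Wed 2257:Thu 2258:Fri✓ 2259:Sat✓ 2260:Mon 2261:Tue 2262:Wed …(8 more)… 2271:Sun✓ 2272:Tue 2273:Wed 2274:Thu 2275:Fri✓ 2276:Sun✓ 2277:Mon 2278:Tue 2279:Wed 2280:Fri✓ 2281:Sat✓ 2282:Sun✓ 2283:Mon 2284:Wed 2285:Thu
Years with five Sundays: 2248, 2252, 2253, 2254, 2258, 2259, 2264, 2265, 2269, 2270, 2271, 2275, 2276, 2280, 2281, 2282 → 16.

16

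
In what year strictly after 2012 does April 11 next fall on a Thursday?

From one year to the next, a fixed date's weekday advances by 1, or by 2 when a Feb 29 lies between the two dates.
2012: April 11 is Wednesday.
2013: Thursday (+1)
April 11 falls on a Thursday in 2013.

2013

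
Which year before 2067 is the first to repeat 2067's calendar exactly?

2061

Two years share a calendar iff Jan 1 falls on the same weekday and both are leap or both are common. 2067: Jan 1 is Saturday, common year.
2066: Jan 1 Friday, common
2065: Jan 1 Thursday, common
2064: Jan 1 Tuesday, leap
2063: Jan 1 Monday, common
2062: Jan 1 Sunday, common
2061: Jan 1 Saturday, common
2061 matches on both conditions.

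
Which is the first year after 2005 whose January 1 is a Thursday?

Jan 1 advances by 2 weekdays after a leap year and by 1 after a common year.
2005: Jan 1 is Saturday.
2006: Sunday
2007: Monday
2008: Tuesday (leap)
2009: Thursday
2009 begins on a Thursday

2009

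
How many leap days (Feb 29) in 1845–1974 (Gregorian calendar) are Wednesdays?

Leap years in 1845–1974: 31 of them.
Feb 29 weekday advances by 5 (mod 7) from one leap year to the next four years later (or differs when a century non-leap intervenes).
Leap-day weekdays: 1848:Tue 1852:Sun 1856:Fri 1860:Wed✓ 1864:Mon 1868:Sat 1872:Thu 1876:Tue 1880:Sun 1884:Fri 1888:Wed✓ 1892:Mon 1896:Sat …(5 more)… 1924:Fri 1928:Wed✓ 1932:Mon 1936:Sat 1940:Thu 1944:Tue 1948:Sun 1952:Fri 1956:Wed✓ 1960:Mon 1964:Sat 1968:Thu 1972:Tue
Wednesday: 1860, 1888, 1928, 1956 → 4.

4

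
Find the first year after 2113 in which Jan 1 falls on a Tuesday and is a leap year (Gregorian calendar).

2132

Jan 1 advances by 2 weekdays after a leap year and by 1 after a common year.
2113: Jan 1 is Sunday.
2114: Monday
2115: Tuesday
2116: Wednesday (leap)
2117: Friday
2118: Saturday
2119: Sunday
2120: Monday (leap)
2121: Wednesday
2122: Thursday
2123: Friday
2124: Saturday (leap)
2125: Monday
2126: Tuesday
2127: Wednesday
2128: Thursday (leap)
2129: Saturday
2130: Sunday
2131: Monday
2132: Tuesday (leap)
2132 begins on a Tuesday and is a leap year.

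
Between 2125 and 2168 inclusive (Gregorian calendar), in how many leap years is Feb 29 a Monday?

Leap years in 2125–2168: 11 of them.
Feb 29 weekday advances by 5 (mod 7) from one leap year to the next four years later (or differs when a century non-leap intervenes).
Leap-day weekdays: 2128:Sun 2132:Fri 2136:Wed 2140:Mon✓ 2144:Sat 2148:Thu 2152:Tue 2156:Sun 2160:Fri 2164:Wed 2168:Mon✓
Monday: 2140, 2168 → 2.

2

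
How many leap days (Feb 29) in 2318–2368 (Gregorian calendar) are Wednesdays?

Leap years in 2318–2368: 13 of them.
Feb 29 weekday advances by 5 (mod 7) from one leap year to the next four years later (or differs when a century non-leap intervenes).
Leap-day weekdays: 2320:Sun 2324:Fri 2328:Wed✓ 2332:Mon 2336:Sat 2340:Thu 2344:Tue 2348:Sun 2352:Fri 2356:Wed✓ 2360:Mon 2364:Sat 2368:Thu
Wednesday: 2328, 2356 → 2.

2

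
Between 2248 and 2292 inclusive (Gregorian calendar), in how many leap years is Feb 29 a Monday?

Leap years in 2248–2292: 12 of them.
Feb 29 weekday advances by 5 (mod 7) from one leap year to the next four years later (or differs when a century non-leap intervenes).
Leap-day weekdays: 2248:Tue 2252:Sun 2256:Fri 2260:Wed 2264:Mon✓ 2268:Sat 2272:Thu 2276:Tue 2280:Sun 2284:Fri 2288:Wed 2292:Mon✓
Monday: 2264, 2292 → 2.

2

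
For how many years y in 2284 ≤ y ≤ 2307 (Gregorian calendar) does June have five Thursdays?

June has 30 days; it has five Thursdays when Thursday falls among the first (month-length − 28) days — i.e. when June 1 is one of Thursday/Wednesday.
June 1 by year: 2284:Sun 2285:Mon 2286:Tue 2287:Wed✓ 2288:Fri 2289:Sat 2290:Sun 2291:Mon 2292:Wed✓ 2293:Thu✓ 2294:Fri 2295:Sat 2296:Mon 2297:Tue 2298:Wed✓ 2299:Thu✓ 2300:Fri 2301:Sat 2302:Sun 2303:Mon 2304:Wed✓ 2305:Thu✓ 2306:Fri 2307:Sat
Years with five Thursdays: 2287, 2292, 2293, 2298, 2299, 2304, 2305 → 7.

7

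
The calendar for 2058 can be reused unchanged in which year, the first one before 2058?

2047

Two years share a calendar iff Jan 1 falls on the same weekday and both are leap or both are common. 2058: Jan 1 is Tuesday, common year.
2057: Jan 1 Monday, common
2056: Jan 1 Saturday, leap
2055: Jan 1 Friday, common
2054: Jan 1 Thursday, common
2053: Jan 1 Wednesday, common
2052: Jan 1 Monday, leap
2051: Jan 1 Sunday, common
2050: Jan 1 Saturday, common
2049: Jan 1 Friday, common
2048: Jan 1 Wednesday, leap
2047: Jan 1 Tuesday, common
2047 matches on both conditions.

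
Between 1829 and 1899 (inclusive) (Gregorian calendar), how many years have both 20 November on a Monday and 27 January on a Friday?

8

Check each year's weekday for 20 November and 27 January:
  1829: Fri/Tue  1830: Sat/Wed  1831: Sun/Thu  1832: Tue/Fri  1833: Wed/Sun  1834: Thu/Mon  1835: Fri/Tue  1836: Sun/Wed  1837: Mon/Fri ✓  1838: Tue/Sat  1839: Wed/Sun  1840: Fri/Mon  1841: Sat/Wed  1842: Sun/Thu  …(43 more)…  1886: Sat/Wed  1887: Sun/Thu  1888: Tue/Fri  1889: Wed/Sun  1890: Thu/Mon  1891: Fri/Tue  1892: Sun/Wed  1893: Mon/Fri ✓  1894: Tue/Sat  1895: Wed/Sun  1896: Fri/Mon  1897: Sat/Wed  1898: Sun/Thu  1899: Mon/Fri ✓
Both conditions hold in: 1837, 1843, 1854, 1865, 1871, 1882, 1893, 1899 — 8.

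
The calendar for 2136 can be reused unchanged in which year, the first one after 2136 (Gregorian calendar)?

Two years share a calendar iff Jan 1 falls on the same weekday and both are leap or both are common. 2136: Jan 1 is Sunday, leap year.
2137: Jan 1 Tuesday, common
2138: Jan 1 Wednesday, common
2139: Jan 1 Thursday, common
2140: Jan 1 Friday, leap
2141: Jan 1 Sunday, common
2142: Jan 1 Monday, common
2143: Jan 1 Tuesday, common
2144: Jan 1 Wednesday, leap
2145: Jan 1 Friday, common
2146: Jan 1 Saturday, common
2147: Jan 1 Sunday, common
2148: Jan 1 Monday, leap
2149: Jan 1 Wednesday, common
2150: Jan 1 Thursday, common
2151: Jan 1 Friday, common
2152: Jan 1 Saturday, leap
2153: Jan 1 Monday, common
2154: Jan 1 Tuesday, common
2155: Jan 1 Wednesday, common
2156: Jan 1 Thursday, leap
2157: Jan 1 Saturday, common
2158: Jan 1 Sunday, common
2159: Jan 1 Monday, common
2160: Jan 1 Tuesday, leap
2161: Jan 1 Thursday, common
2162: Jan 1 Friday, common
2163: Jan 1 Saturday, common
2164: Jan 1 Sunday, leap
2164 matches on both conditions.

2164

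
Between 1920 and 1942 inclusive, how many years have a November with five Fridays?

November has 30 days; it has five Fridays when Friday falls among the first (month-length − 28) days — i.e. when November 1 is one of Friday/Thursday.
November 1 by year: 1920:Mon 1921:Tue 1922:Wed 1923:Thu✓ 1924:Sat 1925:Sun 1926:Mon 1927:Tue 1928:Thu✓ 1929:Fri✓ 1930:Sat 1931:Sun 1932:Tue 1933:Wed 1934:Thu✓ 1935:Fri✓ 1936:Sun 1937:Mon 1938:Tue 1939:Wed 1940:Fri✓ 1941:Sat 1942:Sun
Years with five Fridays: 1923, 1928, 1929, 1934, 1935, 1940 → 6.

6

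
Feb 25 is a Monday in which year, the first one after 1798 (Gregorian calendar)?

1799

From one year to the next, a fixed date's weekday advances by 1, or by 2 when a Feb 29 lies between the two dates.
1798: February 25 is Sunday.
1799: Monday (+1)
Feb 25 falls on a Monday in 1799.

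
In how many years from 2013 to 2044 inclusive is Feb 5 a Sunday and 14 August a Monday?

Check each year's weekday for Feb 5 and 14 August:
  2013: Tue/Wed  2014: Wed/Thu  2015: Thu/Fri  2016: Fri/Sun  2017: Sun/Mon ✓  2018: Mon/Tue  2019: Tue/Wed  2020: Wed/Fri  2021: Fri/Sat  2022: Sat/Sun  2023: Sun/Mon ✓  2024: Mon/Wed  2025: Wed/Thu  2026: Thu/Fri  …(4 more)…  2031: Wed/Thu  2032: Thu/Sat  2033: Sat/Sun  2034: Sun/Mon ✓  2035: Mon/Tue  2036: Tue/Thu  2037: Thu/Fri  2038: Fri/Sat  2039: Sat/Sun  2040: Sun/Tue  2041: Tue/Wed  2042: Wed/Thu  2043: Thu/Fri  2044: Fri/Sun
Both conditions hold in: 2017, 2023, 2034 — 3.

3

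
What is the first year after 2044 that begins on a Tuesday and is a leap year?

2064

Jan 1 advances by 2 weekdays after a leap year and by 1 after a common year.
2044: Jan 1 is Friday (leap).
2045: Sunday
2046: Monday
2047: Tuesday
2048: Wednesday (leap)
2049: Friday
2050: Saturday
2051: Sunday
2052: Monday (leap)
2053: Wednesday
2054: Thursday
2055: Friday
2056: Saturday (leap)
2057: Monday
2058: Tuesday
2059: Wednesday
2060: Thursday (leap)
2061: Saturday
2062: Sunday
2063: Monday
2064: Tuesday (leap)
2064 begins on a Tuesday and is a leap year.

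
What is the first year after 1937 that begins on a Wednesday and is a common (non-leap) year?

Jan 1 advances by 2 weekdays after a leap year and by 1 after a common year.
1937: Jan 1 is Friday.
1938: Saturday
1939: Sunday
1940: Monday (leap)
1941: Wednesday
1941 begins on a Wednesday and is a common year.

1941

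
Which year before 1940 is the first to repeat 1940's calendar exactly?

Two years share a calendar iff Jan 1 falls on the same weekday and both are leap or both are common. 1940: Jan 1 is Monday, leap year.
1939: Jan 1 Sunday, common
1938: Jan 1 Saturday, common
1937: Jan 1 Friday, common
1936: Jan 1 Wednesday, leap
1935: Jan 1 Tuesday, common
1934: Jan 1 Monday, common
1933: Jan 1 Sunday, common
1932: Jan 1 Friday, leap
1931: Jan 1 Thursday, common
1930: Jan 1 Wednesday, common
1929: Jan 1 Tuesday, common
1928: Jan 1 Sunday, leap
1927: Jan 1 Saturday, common
1926: Jan 1 Friday, common
1925: Jan 1 Thursday, common
1924: Jan 1 Tuesday, leap
1923: Jan 1 Monday, common
1922: Jan 1 Sunday, common
1921: Jan 1 Saturday, common
1920: Jan 1 Thursday, leap
1919: Jan 1 Wednesday, common
1918: Jan 1 Tuesday, common
1917: Jan 1 Monday, common
1916: Jan 1 Saturday, leap
1915: Jan 1 Friday, common
1914: Jan 1 Thursday, common
1913: Jan 1 Wednesday, common
1912: Jan 1 Monday, leap
1912 matches on both conditions.

1912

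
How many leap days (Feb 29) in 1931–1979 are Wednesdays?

1

Leap years in 1931–1979: 12 of them.
Feb 29 weekday advances by 5 (mod 7) from one leap year to the next four years later (or differs when a century non-leap intervenes).
Leap-day weekdays: 1932:Mon 1936:Sat 1940:Thu 1944:Tue 1948:Sun 1952:Fri 1956:Wed✓ 1960:Mon 1964:Sat 1968:Thu 1972:Tue 1976:Sun
Wednesday: 1956 → 1.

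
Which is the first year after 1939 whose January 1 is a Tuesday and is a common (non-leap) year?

1946

Jan 1 advances by 2 weekdays after a leap year and by 1 after a common year.
1939: Jan 1 is Sunday.
1940: Monday (leap)
1941: Wednesday
1942: Thursday
1943: Friday
1944: Saturday (leap)
1945: Monday
1946: Tuesday
1946 begins on a Tuesday and is a common year.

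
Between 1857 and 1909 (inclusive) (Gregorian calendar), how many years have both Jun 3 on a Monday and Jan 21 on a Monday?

7

Check each year's weekday for Jun 3 and Jan 21:
  1857: Wed/Wed  1858: Thu/Thu  1859: Fri/Fri  1860: Sun/Sat  1861: Mon/Mon ✓  1862: Tue/Tue  1863: Wed/Wed  1864: Fri/Thu  1865: Sat/Sat  1866: Sun/Sun  1867: Mon/Mon ✓  1868: Wed/Tue  1869: Thu/Thu  1870: Fri/Fri  …(25 more)…  1896: Wed/Tue  1897: Thu/Thu  1898: Fri/Fri  1899: Sat/Sat  1900: Sun/Sun  1901: Mon/Mon ✓  1902: Tue/Tue  1903: Wed/Wed  1904: Fri/Thu  1905: Sat/Sat  1906: Sun/Sun  1907: Mon/Mon ✓  1908: Wed/Tue  1909: Thu/Thu
Both conditions hold in: 1861, 1867, 1878, 1889, 1895, 1901, 1907 — 7.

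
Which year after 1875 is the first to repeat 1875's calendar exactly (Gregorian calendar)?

1886

Two years share a calendar iff Jan 1 falls on the same weekday and both are leap or both are common. 1875: Jan 1 is Friday, common year.
1876: Jan 1 Saturday, leap
1877: Jan 1 Monday, common
1878: Jan 1 Tuesday, common
1879: Jan 1 Wednesday, common
1880: Jan 1 Thursday, leap
1881: Jan 1 Saturday, common
1882: Jan 1 Sunday, common
1883: Jan 1 Monday, common
1884: Jan 1 Tuesday, leap
1885: Jan 1 Thursday, common
1886: Jan 1 Friday, common
1886 matches on both conditions.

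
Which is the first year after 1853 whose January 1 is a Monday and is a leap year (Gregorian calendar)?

Jan 1 advances by 2 weekdays after a leap year and by 1 after a common year.
1853: Jan 1 is Saturday.
1854: Sunday
1855: Monday
1856: Tuesday (leap)
1857: Thursday
1858: Friday
1859: Saturday
1860: Sunday (leap)
1861: Tuesday
1862: Wednesday
1863: Thursday
1864: Friday (leap)
1865: Sunday
1866: Monday
1867: Tuesday
1868: Wednesday (leap)
1869: Friday
1870: Saturday
1871: Sunday
1872: Monday (leap)
1872 begins on a Monday and is a leap year.

1872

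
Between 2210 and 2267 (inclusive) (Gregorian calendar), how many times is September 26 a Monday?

Track September 26's weekday year by year (advancing +1, or +2 across a Feb 29):
  2210: Wed  2211: Thu (+1)  2212: Sat (+2)  2213: Sun (+1)  2214: Mon (+1) ✓
  2215: Tue (+1)  2216: Thu (+2)  2217: Fri (+1)  2218: Sat (+1)  2219: Sun (+1)
  2220: Tue (+2)  2221: Wed (+1)  2222: Thu (+1)  2223: Fri (+1)  … (30 more years) …
  2254: Tue (+1)  2255: Wed (+1)  2256: Fri (+2)  2257: Sat (+1)  2258: Sun (+1)
  2259: Mon (+1) ✓  2260: Wed (+2)  2261: Thu (+1)  2262: Fri (+1)  2263: Sat (+1)
  2264: Mon (+2) ✓  2265: Tue (+1)  2266: Wed (+1)  2267: Thu (+1)
Monday years: 2214, 2225, 2231, 2236, 2242, 2253, 2259, 2264 — 8 in total.

8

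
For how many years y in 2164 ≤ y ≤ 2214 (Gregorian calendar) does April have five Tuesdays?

15

April has 30 days; it has five Tuesdays when Tuesday falls among the first (month-length − 28) days — i.e. when April 1 is one of Tuesday/Monday.
April 1 by year: 2164:Sun 2165:Mon✓ 2166:Tue✓ 2167:Wed 2168:Fri 2169:Sat 2170:Sun 2171:Mon✓ 2172:Wed 2173:Thu 2174:Fri 2175:Sat 2176:Mon✓ 2177:Tue✓ 2178:Wed …(21 more)… 2200:Tue✓ 2201:Wed 2202:Thu 2203:Fri 2204:Sun 2205:Mon✓ 2206:Tue✓ 2207:Wed 2208:Fri 2209:Sat 2210:Sun 2211:Mon✓ 2212:Wed 2213:Thu 2214:Fri
Years with five Tuesdays: 2165, 2166, 2171, 2176, 2177, 2182, 2183, 2188, 2193, 2194, 2199, 2200, 2205, 2206, 2211 → 15.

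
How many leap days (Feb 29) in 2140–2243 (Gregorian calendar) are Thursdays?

3

Leap years in 2140–2243: 25 of them.
Feb 29 weekday advances by 5 (mod 7) from one leap year to the next four years later (or differs when a century non-leap intervenes).
Leap-day weekdays: 2140:Mon 2144:Sat 2148:Thu✓ 2152:Tue 2156:Sun 2160:Fri 2164:Wed 2168:Mon 2172:Sat 2176:Thu✓ 2180:Tue 2184:Sun 2188:Fri 2192:Wed 2196:Mon 2204:Wed 2208:Mon 2212:Sat 2216:Thu✓ 2220:Tue 2224:Sun 2228:Fri 2232:Wed 2236:Mon 2240:Sat
Thursday: 2148, 2176, 2216 → 3.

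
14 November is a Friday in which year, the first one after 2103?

From one year to the next, a fixed date's weekday advances by 1, or by 2 when a Feb 29 lies between the two dates.
2103: November 14 is Wednesday.
2104: Friday (+2)
14 November falls on a Friday in 2104.

2104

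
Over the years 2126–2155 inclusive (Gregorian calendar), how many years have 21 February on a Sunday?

4

Track 21 February's weekday year by year (advancing +1, or +2 across a Feb 29):
  2126: Thu  2127: Fri (+1)  2128: Sat (+1)  2129: Mon (+2)  2130: Tue (+1)
  2131: Wed (+1)  2132: Thu (+1)  2133: Sat (+2)  2134: Sun (+1) ✓  2135: Mon (+1)
  2136: Tue (+1)  2137: Thu (+2)  2138: Fri (+1)  2139: Sat (+1)  2140: Sun (+1) ✓
  2141: Tue (+2)  2142: Wed (+1)  2143: Thu (+1)  2144: Fri (+1)  2145: Sun (+2) ✓
  2146: Mon (+1)  2147: Tue (+1)  2148: Wed (+1)  2149: Fri (+2)  2150: Sat (+1)
  2151: Sun (+1) ✓  2152: Mon (+1)  2153: Wed (+2)  2154: Thu (+1)  2155: Fri (+1)
Sunday years: 2134, 2140, 2145, 2151 — 4 in total.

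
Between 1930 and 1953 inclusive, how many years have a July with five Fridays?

July has 31 days; it has five Fridays when Friday falls among the first (month-length − 28) days — i.e. when July 1 is one of Friday/Thursday/Wednesday.
July 1 by year: 1930:Tue 1931:Wed✓ 1932:Fri✓ 1933:Sat 1934:Sun 1935:Mon 1936:Wed✓ 1937:Thu✓ 1938:Fri✓ 1939:Sat 1940:Mon 1941:Tue 1942:Wed✓ 1943:Thu✓ 1944:Sat 1945:Sun 1946:Mon 1947:Tue 1948:Thu✓ 1949:Fri✓ 1950:Sat 1951:Sun 1952:Tue 1953:Wed✓
Years with five Fridays: 1931, 1932, 1936, 1937, 1938, 1942, 1943, 1948, 1949, 1953 → 10.

10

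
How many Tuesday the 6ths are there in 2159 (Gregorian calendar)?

3

Check the 6th of each month of 2159: Jan 6: Sat, Feb 6: Tue, Mar 6: Tue, Apr 6: Fri, May 6: Sun, Jun 6: Wed, Jul 6: Fri, Aug 6: Mon, Sep 6: Thu, Oct 6: Sat, Nov 6: Tue, Dec 6: Thu.
Tuesday occurs in February, March, November — 3 months.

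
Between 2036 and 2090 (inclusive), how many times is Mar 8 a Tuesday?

8

Track Mar 8's weekday year by year (advancing +1, or +2 across a Feb 29):
  2036: Sat  2037: Sun (+1)  2038: Mon (+1)  2039: Tue (+1) ✓  2040: Thu (+2)
  2041: Fri (+1)  2042: Sat (+1)  2043: Sun (+1)  2044: Tue (+2) ✓  2045: Wed (+1)
  2046: Thu (+1)  2047: Fri (+1)  2048: Sun (+2)  2049: Mon (+1)  … (27 more years) …
  2077: Mon (+1)  2078: Tue (+1) ✓  2079: Wed (+1)  2080: Fri (+2)  2081: Sat (+1)
  2082: Sun (+1)  2083: Mon (+1)  2084: Wed (+2)  2085: Thu (+1)  2086: Fri (+1)
  2087: Sat (+1)  2088: Mon (+2)  2089: Tue (+1) ✓  2090: Wed (+1)
Tuesday years: 2039, 2044, 2050, 2061, 2067, 2072, 2078, 2089 — 8 in total.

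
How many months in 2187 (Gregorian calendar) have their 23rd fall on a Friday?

3

Check the 23rd of each month of 2187: Jan 23: Tue, Feb 23: Fri, Mar 23: Fri, Apr 23: Mon, May 23: Wed, Jun 23: Sat, Jul 23: Mon, Aug 23: Thu, Sep 23: Sun, Oct 23: Tue, Nov 23: Fri, Dec 23: Sun.
Friday occurs in February, March, November — 3 months.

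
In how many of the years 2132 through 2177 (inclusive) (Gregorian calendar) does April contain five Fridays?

April has 30 days; it has five Fridays when Friday falls among the first (month-length − 28) days — i.e. when April 1 is one of Friday/Thursday.
April 1 by year: 2132:Tue 2133:Wed 2134:Thu✓ 2135:Fri✓ 2136:Sun 2137:Mon 2138:Tue 2139:Wed 2140:Fri✓ 2141:Sat 2142:Sun 2143:Mon 2144:Wed 2145:Thu✓ 2146:Fri✓ …(16 more)… 2163:Fri✓ 2164:Sun 2165:Mon 2166:Tue 2167:Wed 2168:Fri✓ 2169:Sat 2170:Sun 2171:Mon 2172:Wed 2173:Thu✓ 2174:Fri✓ 2175:Sat 2176:Mon 2177:Tue
Years with five Fridays: 2134, 2135, 2140, 2145, 2146, 2151, 2156, 2157, 2162, 2163, 2168, 2173, 2174 → 13.

13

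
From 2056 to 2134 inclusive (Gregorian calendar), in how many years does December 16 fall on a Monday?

Track December 16's weekday year by year (advancing +1, or +2 across a Feb 29):
  2056: Sat  2057: Sun (+1)  2058: Mon (+1) ✓  2059: Tue (+1)  2060: Thu (+2)
  2061: Fri (+1)  2062: Sat (+1)  2063: Sun (+1)  2064: Tue (+2)  2065: Wed (+1)
  2066: Thu (+1)  2067: Fri (+1)  2068: Sun (+2)  2069: Mon (+1) ✓  … (51 more years) …
  2121: Tue (+1)  2122: Wed (+1)  2123: Thu (+1)  2124: Sat (+2)  2125: Sun (+1)
  2126: Mon (+1) ✓  2127: Tue (+1)  2128: Thu (+2)  2129: Fri (+1)  2130: Sat (+1)
  2131: Sun (+1)  2132: Tue (+2)  2133: Wed (+1)  2134: Thu (+1)
Monday years: 2058, 2069, 2075, 2080, 2086, 2097, 2109, 2115, 2120, 2126 — 10 in total.

10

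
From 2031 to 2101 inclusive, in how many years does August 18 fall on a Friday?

9

Track August 18's weekday year by year (advancing +1, or +2 across a Feb 29):
  2031: Mon  2032: Wed (+2)  2033: Thu (+1)  2034: Fri (+1) ✓  2035: Sat (+1)
  2036: Mon (+2)  2037: Tue (+1)  2038: Wed (+1)  2039: Thu (+1)  2040: Sat (+2)
  2041: Sun (+1)  2042: Mon (+1)  2043: Tue (+1)  2044: Thu (+2)  … (43 more years) …
  2088: Wed (+2)  2089: Thu (+1)  2090: Fri (+1) ✓  2091: Sat (+1)  2092: Mon (+2)
  2093: Tue (+1)  2094: Wed (+1)  2095: Thu (+1)  2096: Sat (+2)  2097: Sun (+1)
  2098: Mon (+1)  2099: Tue (+1)  2100: Wed (+1)  2101: Thu (+1)
Friday years: 2034, 2045, 2051, 2056, 2062, 2073, 2079, 2084, 2090 — 9 in total.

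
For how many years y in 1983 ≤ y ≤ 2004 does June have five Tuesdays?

June has 30 days; it has five Tuesdays when Tuesday falls among the first (month-length − 28) days — i.e. when June 1 is one of Tuesday/Monday.
June 1 by year: 1983:Wed 1984:Fri 1985:Sat 1986:Sun 1987:Mon✓ 1988:Wed 1989:Thu 1990:Fri 1991:Sat 1992:Mon✓ 1993:Tue✓ 1994:Wed 1995:Thu 1996:Sat 1997:Sun 1998:Mon✓ 1999:Tue✓ 2000:Thu 2001:Fri 2002:Sat 2003:Sun 2004:Tue✓
Years with five Tuesdays: 1987, 1992, 1993, 1998, 1999, 2004 → 6.

6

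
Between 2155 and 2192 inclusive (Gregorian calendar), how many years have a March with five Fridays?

15

March has 31 days; it has five Fridays when Friday falls among the first (month-length − 28) days — i.e. when March 1 is one of Friday/Thursday/Wednesday.
March 1 by year: 2155:Sat 2156:Mon 2157:Tue 2158:Wed✓ 2159:Thu✓ 2160:Sat 2161:Sun 2162:Mon 2163:Tue 2164:Thu✓ 2165:Fri✓ 2166:Sat 2167:Sun 2168:Tue 2169:Wed✓ …(8 more)… 2178:Sun 2179:Mon 2180:Wed✓ 2181:Thu✓ 2182:Fri✓ 2183:Sat 2184:Mon 2185:Tue 2186:Wed✓ 2187:Thu✓ 2188:Sat 2189:Sun 2190:Mon 2191:Tue 2192:Thu✓
Years with five Fridays: 2158, 2159, 2164, 2165, 2169, 2170, 2171, 2175, 2176, 2180, 2181, 2182, 2186, 2187, 2192 → 15.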